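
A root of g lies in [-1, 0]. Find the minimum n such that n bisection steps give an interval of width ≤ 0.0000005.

21

Width after n steps is 1/2^n. Need 2^n ≥ 1/0.0000005 = 2000000.
2^20 = 1048576 < 2000000 ≤ 2^21 = 2097152, so n = 21.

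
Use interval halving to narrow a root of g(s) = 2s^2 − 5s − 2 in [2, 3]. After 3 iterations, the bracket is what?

s = 2.5 gives g = -2, negative; keep [2.5, 3]
s = 2.75 gives g = -0.625, negative; keep [2.75, 3]
s = 2.875 gives g = 0.15625, positive; keep [2.75, 2.875]

[2.75, 2.875]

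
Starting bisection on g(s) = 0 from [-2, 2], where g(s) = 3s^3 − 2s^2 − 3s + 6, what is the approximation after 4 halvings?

-1.25

m = 0, g(m) = 6 (+); new bracket [-2, 0]
m = -1, g(m) = 4 (+); new bracket [-2, -1]
m = -1.5, g(m) = -4.125 (−); new bracket [-1.5, -1]
m = -1.25, g(m) = 0.7656 (+); new bracket [-1.5, -1.25]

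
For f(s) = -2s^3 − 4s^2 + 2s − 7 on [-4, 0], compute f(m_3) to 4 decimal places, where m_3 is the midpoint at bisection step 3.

midpoint -2: f = -11 < 0 → [-4, -2]
midpoint -3: f = 5 > 0 → [-3, -2]
midpoint -2.5: f = -5.75 < 0 → [-3, -2.5]

-5.7500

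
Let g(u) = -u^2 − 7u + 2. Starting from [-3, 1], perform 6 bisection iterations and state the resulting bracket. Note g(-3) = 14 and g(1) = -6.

[0.25, 0.3125]

u = -1 gives g = 8, positive; keep [-1, 1]
u = 0 gives g = 2, positive; keep [0, 1]
u = 0.5 gives g = -1.75, negative; keep [0, 0.5]
u = 0.25 gives g = 0.1875, positive; keep [0.25, 0.5]
u = 0.375 gives g = -0.7656, negative; keep [0.25, 0.375]
u = 0.3125 gives g = -0.2852, negative; keep [0.25, 0.3125]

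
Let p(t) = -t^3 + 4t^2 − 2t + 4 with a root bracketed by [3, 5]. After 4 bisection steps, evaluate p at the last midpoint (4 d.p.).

-1.8730

t = 4 gives p = -4, negative; keep [3, 4]
t = 3.5 gives p = 3.125, positive; keep [3.5, 4]
t = 3.75 gives p = 0.015625, positive; keep [3.75, 4]
t = 3.875 gives p = -1.873, negative; keep [3.75, 3.875]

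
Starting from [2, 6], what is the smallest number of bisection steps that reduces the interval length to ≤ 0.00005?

Width after n steps is 4/2^n. Need 2^n ≥ 4/0.00005 = 80000.
2^16 = 65536 < 80000 ≤ 2^17 = 131072, so n = 17.

17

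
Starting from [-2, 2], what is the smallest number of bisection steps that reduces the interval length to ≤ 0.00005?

Width after n steps is 4/2^n. Need 2^n ≥ 4/0.00005 = 80000.
2^16 = 65536 < 80000 ≤ 2^17 = 131072, so n = 17.

17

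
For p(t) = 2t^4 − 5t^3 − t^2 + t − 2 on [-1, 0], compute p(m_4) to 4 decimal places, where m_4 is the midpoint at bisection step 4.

t = -0.5 gives p = -2, negative; keep [-1, -0.5]
t = -0.75 gives p = -0.570312, negative; keep [-1, -0.75]
t = -0.875 gives p = 0.881348, positive; keep [-0.875, -0.75]
t = -0.8125 gives p = 0.0808, positive; keep [-0.8125, -0.75]

0.0808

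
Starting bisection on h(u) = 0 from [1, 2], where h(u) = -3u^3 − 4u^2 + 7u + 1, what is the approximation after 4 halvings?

1.0625

u = 1.5 gives h = -7.625, negative; keep [1, 1.5]
u = 1.25 gives h = -2.359375, negative; keep [1, 1.25]
u = 1.125 gives h = -0.458984, negative; keep [1, 1.125]
u = 1.0625 gives h = 0.3235, positive; keep [1.0625, 1.125]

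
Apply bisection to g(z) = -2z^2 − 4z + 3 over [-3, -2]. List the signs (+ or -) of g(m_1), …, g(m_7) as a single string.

+--+-+-

g(-2.5) = 0.5 > 0, so the root lies in [-3, -2.5]
g(-2.75) = -1.125 < 0, so the root lies in [-2.75, -2.5]
g(-2.625) = -0.28125 < 0, so the root lies in [-2.625, -2.5]
g(-2.5625) = 0.1172 > 0, so the root lies in [-2.625, -2.5625]
g(-2.59375) = -0.0801 < 0, so the root lies in [-2.59375, -2.5625]
g(-2.578125) = 0.019 > 0, so the root lies in [-2.59375, -2.578125]
g(-2.5859375) = -0.0304 < 0, so the root lies in [-2.5859375, -2.578125]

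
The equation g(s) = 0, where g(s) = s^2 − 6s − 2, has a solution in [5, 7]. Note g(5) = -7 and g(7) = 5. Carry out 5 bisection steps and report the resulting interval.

[6.3125, 6.375]

s = 6 gives g = -2, negative; keep [6, 7]
s = 6.5 gives g = 1.25, positive; keep [6, 6.5]
s = 6.25 gives g = -0.4375, negative; keep [6.25, 6.5]
s = 6.375 gives g = 0.3906, positive; keep [6.25, 6.375]
s = 6.3125 gives g = -0.0273, negative; keep [6.3125, 6.375]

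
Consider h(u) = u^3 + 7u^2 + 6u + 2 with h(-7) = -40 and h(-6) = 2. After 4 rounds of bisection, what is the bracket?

h(-6.5) = -15.875 < 0, so the root lies in [-6.5, -6]
h(-6.25) = -6.203125 < 0, so the root lies in [-6.25, -6]
h(-6.125) = -1.923828 < 0, so the root lies in [-6.125, -6]
h(-6.0625) = 0.0818 > 0, so the root lies in [-6.125, -6.0625]

[-6.125, -6.0625]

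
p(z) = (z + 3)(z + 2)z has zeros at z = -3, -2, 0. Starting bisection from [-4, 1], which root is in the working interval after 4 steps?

0

p(-1.5) = -1.125 < 0, so the root lies in [-1.5, 1]
p(-0.25) = -1.203125 < 0, so the root lies in [-0.25, 1]
p(0.375) = 3.005859 > 0, so the root lies in [-0.25, 0.375]
p(0.0625) = 0.3948 > 0, so the root lies in [-0.25, 0.0625]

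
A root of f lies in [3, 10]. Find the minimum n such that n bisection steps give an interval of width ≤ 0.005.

11

Width after n steps is 7/2^n. Need 2^n ≥ 7/0.005 = 1400.
2^10 = 1024 < 1400 ≤ 2^11 = 2048, so n = 11.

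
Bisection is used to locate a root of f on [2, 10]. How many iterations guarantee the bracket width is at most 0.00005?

18

Width after n steps is 8/2^n. Need 2^n ≥ 8/0.00005 = 160000.
2^17 = 131072 < 160000 ≤ 2^18 = 262144, so n = 18.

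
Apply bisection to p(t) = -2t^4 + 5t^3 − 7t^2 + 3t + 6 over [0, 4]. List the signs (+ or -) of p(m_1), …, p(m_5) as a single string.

-++--

t = 2 gives p = -8, negative; keep [0, 2]
t = 1 gives p = 5, positive; keep [1, 2]
t = 1.5 gives p = 1.5, positive; keep [1.5, 2]
t = 1.75 gives p = -2.1484, negative; keep [1.5, 1.75]
t = 1.625 gives p = -0.1001, negative; keep [1.5, 1.625]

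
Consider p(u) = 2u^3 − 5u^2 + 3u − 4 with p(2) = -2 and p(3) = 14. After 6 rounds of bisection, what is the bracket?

midpoint 2.5: p = 3.5 > 0 → [2, 2.5]
midpoint 2.25: p = 0.21875 > 0 → [2, 2.25]
midpoint 2.125: p = -1.011719 < 0 → [2.125, 2.25]
midpoint 2.1875: p = -0.4282 < 0 → [2.1875, 2.25]
midpoint 2.21875: p = -0.1129 < 0 → [2.21875, 2.25]
midpoint 2.234375: p = 0.0509 > 0 → [2.21875, 2.234375]

[2.21875, 2.234375]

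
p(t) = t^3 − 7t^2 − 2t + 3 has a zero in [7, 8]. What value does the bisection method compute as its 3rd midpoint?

7.125

m = 7.5, p(m) = 16.125 (+); new bracket [7, 7.5]
m = 7.25, p(m) = 1.640625 (+); new bracket [7, 7.25]
m = 7.125, p(m) = -4.904297 (−); new bracket [7.125, 7.25]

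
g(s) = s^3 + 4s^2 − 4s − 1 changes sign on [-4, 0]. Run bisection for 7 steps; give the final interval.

[-0.21875, -0.1875]

s = -2 gives g = 15, positive; keep [-2, 0]
s = -1 gives g = 6, positive; keep [-1, 0]
s = -0.5 gives g = 1.875, positive; keep [-0.5, 0]
s = -0.25 gives g = 0.2344, positive; keep [-0.25, 0]
s = -0.125 gives g = -0.4395, negative; keep [-0.25, -0.125]
s = -0.1875 gives g = -0.116, negative; keep [-0.25, -0.1875]
s = -0.21875 gives g = 0.0559, positive; keep [-0.21875, -0.1875]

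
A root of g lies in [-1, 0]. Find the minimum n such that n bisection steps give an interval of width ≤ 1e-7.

24

Width after n steps is 1/2^n. Need 2^n ≥ 1/1e-7 = 10000000.
2^23 = 8388608 < 10000000 ≤ 2^24 = 16777216, so n = 24.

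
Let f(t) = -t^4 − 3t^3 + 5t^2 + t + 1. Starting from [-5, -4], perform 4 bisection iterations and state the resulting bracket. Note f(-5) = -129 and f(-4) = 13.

f(-4.5) = -38.9375 < 0, so the root lies in [-4.5, -4]
f(-4.25) = -8.894531 < 0, so the root lies in [-4.25, -4]
f(-4.125) = 2.98999 > 0, so the root lies in [-4.25, -4.125]
f(-4.1875) = -2.708 < 0, so the root lies in [-4.1875, -4.125]

[-4.1875, -4.125]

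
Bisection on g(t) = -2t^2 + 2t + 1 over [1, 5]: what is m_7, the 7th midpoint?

1.34375

m = 3, g(m) = -11 (−); new bracket [1, 3]
m = 2, g(m) = -3 (−); new bracket [1, 2]
m = 1.5, g(m) = -0.5 (−); new bracket [1, 1.5]
m = 1.25, g(m) = 0.375 (+); new bracket [1.25, 1.5]
m = 1.375, g(m) = -0.0312 (−); new bracket [1.25, 1.375]
m = 1.3125, g(m) = 0.1797 (+); new bracket [1.3125, 1.375]
m = 1.34375, g(m) = 0.0762 (+); new bracket [1.34375, 1.375]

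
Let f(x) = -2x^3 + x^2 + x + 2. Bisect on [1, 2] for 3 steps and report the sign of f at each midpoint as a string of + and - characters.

-++

f(1.5) = -1 < 0, so the root lies in [1, 1.5]
f(1.25) = 0.90625 > 0, so the root lies in [1.25, 1.5]
f(1.375) = 0.066406 > 0, so the root lies in [1.375, 1.5]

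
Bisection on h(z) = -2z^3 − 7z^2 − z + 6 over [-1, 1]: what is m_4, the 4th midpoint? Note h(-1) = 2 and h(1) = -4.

0.875

midpoint 0: h = 6 > 0 → [0, 1]
midpoint 0.5: h = 3.5 > 0 → [0.5, 1]
midpoint 0.75: h = 0.46875 > 0 → [0.75, 1]
midpoint 0.875: h = -1.5742 < 0 → [0.75, 0.875]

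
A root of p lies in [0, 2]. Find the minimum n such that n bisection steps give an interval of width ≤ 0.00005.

16

Width after n steps is 2/2^n. Need 2^n ≥ 2/0.00005 = 40000.
2^15 = 32768 < 40000 ≤ 2^16 = 65536, so n = 16.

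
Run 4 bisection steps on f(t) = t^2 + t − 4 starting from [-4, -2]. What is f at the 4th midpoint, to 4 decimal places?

0.2656

t = -3 gives f = 2, positive; keep [-3, -2]
t = -2.5 gives f = -0.25, negative; keep [-3, -2.5]
t = -2.75 gives f = 0.8125, positive; keep [-2.75, -2.5]
t = -2.625 gives f = 0.2656, positive; keep [-2.625, -2.5]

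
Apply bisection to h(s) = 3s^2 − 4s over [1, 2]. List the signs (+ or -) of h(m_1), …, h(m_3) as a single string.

s = 1.5 gives h = 0.75, positive; keep [1, 1.5]
s = 1.25 gives h = -0.3125, negative; keep [1.25, 1.5]
s = 1.375 gives h = 0.171875, positive; keep [1.25, 1.375]

+-+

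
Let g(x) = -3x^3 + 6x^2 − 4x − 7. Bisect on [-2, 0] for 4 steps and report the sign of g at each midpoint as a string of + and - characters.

midpoint -1: g = 6 > 0 → [-1, 0]
midpoint -0.5: g = -3.125 < 0 → [-1, -0.5]
midpoint -0.75: g = 0.640625 > 0 → [-0.75, -0.5]
midpoint -0.625: g = -1.4238 < 0 → [-0.75, -0.625]

+-+-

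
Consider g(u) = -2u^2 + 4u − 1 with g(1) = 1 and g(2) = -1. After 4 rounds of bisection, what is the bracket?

midpoint 1.5: g = 0.5 > 0 → [1.5, 2]
midpoint 1.75: g = -0.125 < 0 → [1.5, 1.75]
midpoint 1.625: g = 0.21875 > 0 → [1.625, 1.75]
midpoint 1.6875: g = 0.0547 > 0 → [1.6875, 1.75]

[1.6875, 1.75]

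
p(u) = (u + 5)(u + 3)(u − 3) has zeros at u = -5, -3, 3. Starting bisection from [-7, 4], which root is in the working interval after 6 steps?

3

m = -1.5, p(m) = -23.625 (−); new bracket [-1.5, 4]
m = 1.25, p(m) = -46.484375 (−); new bracket [1.25, 4]
m = 2.625, p(m) = -16.083984 (−); new bracket [2.625, 4]
m = 3.3125, p(m) = 16.3977 (+); new bracket [2.625, 3.3125]
m = 2.96875, p(m) = -1.4864 (−); new bracket [2.96875, 3.3125]
m = 3.140625, p(m) = 7.0296 (+); new bracket [2.96875, 3.140625]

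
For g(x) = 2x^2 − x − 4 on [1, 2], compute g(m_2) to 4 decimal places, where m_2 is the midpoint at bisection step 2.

0.3750

m = 1.5, g(m) = -1 (−); new bracket [1.5, 2]
m = 1.75, g(m) = 0.375 (+); new bracket [1.5, 1.75]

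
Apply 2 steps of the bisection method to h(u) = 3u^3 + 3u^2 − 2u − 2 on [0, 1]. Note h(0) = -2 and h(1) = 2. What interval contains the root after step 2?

[0.75, 1]

u = 0.5 gives h = -1.875, negative; keep [0.5, 1]
u = 0.75 gives h = -0.546875, negative; keep [0.75, 1]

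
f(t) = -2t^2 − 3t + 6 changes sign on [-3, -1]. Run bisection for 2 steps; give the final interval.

[-3, -2.5]

t = -2 gives f = 4, positive; keep [-3, -2]
t = -2.5 gives f = 1, positive; keep [-3, -2.5]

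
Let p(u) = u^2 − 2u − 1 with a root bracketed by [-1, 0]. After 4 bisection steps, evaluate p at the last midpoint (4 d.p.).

p(-0.5) = 0.25 > 0, so the root lies in [-0.5, 0]
p(-0.25) = -0.4375 < 0, so the root lies in [-0.5, -0.25]
p(-0.375) = -0.109375 < 0, so the root lies in [-0.5, -0.375]
p(-0.4375) = 0.0664 > 0, so the root lies in [-0.4375, -0.375]

0.0664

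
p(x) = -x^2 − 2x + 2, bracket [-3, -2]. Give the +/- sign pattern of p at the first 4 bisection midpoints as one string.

+-++

midpoint -2.5: p = 0.75 > 0 → [-3, -2.5]
midpoint -2.75: p = -0.0625 < 0 → [-2.75, -2.5]
midpoint -2.625: p = 0.359375 > 0 → [-2.75, -2.625]
midpoint -2.6875: p = 0.1523 > 0 → [-2.75, -2.6875]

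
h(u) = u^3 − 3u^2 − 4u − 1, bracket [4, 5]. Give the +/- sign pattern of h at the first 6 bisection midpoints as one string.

++++--

midpoint 4.5: h = 11.375 > 0 → [4, 4.5]
midpoint 4.25: h = 4.578125 > 0 → [4, 4.25]
midpoint 4.125: h = 1.642578 > 0 → [4, 4.125]
midpoint 4.0625: h = 0.2854 > 0 → [4, 4.0625]
midpoint 4.03125: h = -0.3662 < 0 → [4.03125, 4.0625]
midpoint 4.046875: h = -0.0426 < 0 → [4.046875, 4.0625]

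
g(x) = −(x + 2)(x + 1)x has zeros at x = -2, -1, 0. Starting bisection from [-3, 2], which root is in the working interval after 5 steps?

0

x = -0.5 gives g = 0.375, positive; keep [-0.5, 2]
x = 0.75 gives g = -3.609375, negative; keep [-0.5, 0.75]
x = 0.125 gives g = -0.298828, negative; keep [-0.5, 0.125]
x = -0.1875 gives g = 0.2761, positive; keep [-0.1875, 0.125]
x = -0.03125 gives g = 0.0596, positive; keep [-0.03125, 0.125]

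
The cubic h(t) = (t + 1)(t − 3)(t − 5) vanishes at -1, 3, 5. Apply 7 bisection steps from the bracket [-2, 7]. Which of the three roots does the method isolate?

-1

m = 2.5, h(m) = 4.375 (+); new bracket [-2, 2.5]
m = 0.25, h(m) = 16.328125 (+); new bracket [-2, 0.25]
m = -0.875, h(m) = 2.845703 (+); new bracket [-2, -0.875]
m = -1.4375, h(m) = -12.4978 (−); new bracket [-1.4375, -0.875]
m = -1.15625, h(m) = -3.998 (−); new bracket [-1.15625, -0.875]
m = -1.015625, h(m) = -0.3774 (−); new bracket [-1.015625, -0.875]
m = -0.9453125, h(m) = 1.2828 (+); new bracket [-1.015625, -0.9453125]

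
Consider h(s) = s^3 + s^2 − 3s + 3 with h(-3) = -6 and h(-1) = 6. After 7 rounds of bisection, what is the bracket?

h(-2) = 5 > 0, so the root lies in [-3, -2]
h(-2.5) = 1.125 > 0, so the root lies in [-3, -2.5]
h(-2.75) = -1.984375 < 0, so the root lies in [-2.75, -2.5]
h(-2.625) = -0.3223 < 0, so the root lies in [-2.625, -2.5]
h(-2.5625) = 0.4275 > 0, so the root lies in [-2.625, -2.5625]
h(-2.59375) = 0.0592 > 0, so the root lies in [-2.625, -2.59375]
h(-2.609375) = -0.1298 < 0, so the root lies in [-2.609375, -2.59375]

[-2.609375, -2.59375]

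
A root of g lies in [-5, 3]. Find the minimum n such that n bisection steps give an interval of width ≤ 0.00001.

20

Width after n steps is 8/2^n. Need 2^n ≥ 8/0.00001 = 800000.
2^19 = 524288 < 800000 ≤ 2^20 = 1048576, so n = 20.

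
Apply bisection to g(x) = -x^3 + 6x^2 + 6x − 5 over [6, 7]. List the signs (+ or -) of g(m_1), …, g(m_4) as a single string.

++--

m = 6.5, g(m) = 12.875 (+); new bracket [6.5, 7]
m = 6.75, g(m) = 1.328125 (+); new bracket [6.75, 7]
m = 6.875, g(m) = -5.107422 (−); new bracket [6.75, 6.875]
m = 6.8125, g(m) = -1.8333 (−); new bracket [6.75, 6.8125]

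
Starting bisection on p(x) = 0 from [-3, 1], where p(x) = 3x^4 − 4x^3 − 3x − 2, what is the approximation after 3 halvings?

-0.5

x = -1 gives p = 8, positive; keep [-1, 1]
x = 0 gives p = -2, negative; keep [-1, 0]
x = -0.5 gives p = 0.1875, positive; keep [-0.5, 0]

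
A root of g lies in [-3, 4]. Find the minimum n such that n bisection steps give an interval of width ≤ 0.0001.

17

Width after n steps is 7/2^n. Need 2^n ≥ 7/0.0001 = 70000.
2^16 = 65536 < 70000 ≤ 2^17 = 131072, so n = 17.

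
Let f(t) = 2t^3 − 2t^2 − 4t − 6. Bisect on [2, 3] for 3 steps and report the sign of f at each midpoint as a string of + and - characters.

m = 2.5, f(m) = 2.75 (+); new bracket [2, 2.5]
m = 2.25, f(m) = -2.34375 (−); new bracket [2.25, 2.5]
m = 2.375, f(m) = 0.011719 (+); new bracket [2.25, 2.375]

+-+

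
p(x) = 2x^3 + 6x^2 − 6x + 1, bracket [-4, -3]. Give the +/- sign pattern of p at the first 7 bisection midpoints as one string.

++-+---

p(-3.5) = 9.75 > 0, so the root lies in [-4, -3.5]
p(-3.75) = 2.40625 > 0, so the root lies in [-4, -3.75]
p(-3.875) = -2.027344 < 0, so the root lies in [-3.875, -3.75]
p(-3.8125) = 0.2554 > 0, so the root lies in [-3.875, -3.8125]
p(-3.84375) = -0.8693 < 0, so the root lies in [-3.84375, -3.8125]
p(-3.828125) = -0.3028 < 0, so the root lies in [-3.828125, -3.8125]
p(-3.8203125) = -0.0227 < 0, so the root lies in [-3.8203125, -3.8125]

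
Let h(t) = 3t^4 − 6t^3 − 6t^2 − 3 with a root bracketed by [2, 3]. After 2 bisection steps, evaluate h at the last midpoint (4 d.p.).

m = 2.5, h(m) = -17.0625 (−); new bracket [2.5, 3]
m = 2.75, h(m) = -1.582031 (−); new bracket [2.75, 3]

-1.5820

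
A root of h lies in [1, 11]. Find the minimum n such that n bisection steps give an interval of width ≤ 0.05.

8

Width after n steps is 10/2^n. Need 2^n ≥ 10/0.05 = 200.
2^7 = 128 < 200 ≤ 2^8 = 256, so n = 8.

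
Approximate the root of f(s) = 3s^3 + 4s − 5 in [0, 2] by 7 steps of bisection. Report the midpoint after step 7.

0.828125

s = 1 gives f = 2, positive; keep [0, 1]
s = 0.5 gives f = -2.625, negative; keep [0.5, 1]
s = 0.75 gives f = -0.734375, negative; keep [0.75, 1]
s = 0.875 gives f = 0.5098, positive; keep [0.75, 0.875]
s = 0.8125 gives f = -0.1409, negative; keep [0.8125, 0.875]
s = 0.84375 gives f = 0.177, positive; keep [0.8125, 0.84375]
s = 0.828125 gives f = 0.0163, positive; keep [0.8125, 0.828125]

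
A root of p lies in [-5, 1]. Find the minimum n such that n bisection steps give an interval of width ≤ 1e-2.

10

Width after n steps is 6/2^n. Need 2^n ≥ 6/1e-2 = 600.
2^9 = 512 < 600 ≤ 2^10 = 1024, so n = 10.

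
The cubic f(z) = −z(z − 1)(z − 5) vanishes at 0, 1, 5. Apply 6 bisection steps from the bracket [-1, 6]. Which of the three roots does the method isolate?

5

f(2.5) = 9.375 > 0, so the root lies in [2.5, 6]
f(4.25) = 10.359375 > 0, so the root lies in [4.25, 6]
f(5.125) = -2.642578 < 0, so the root lies in [4.25, 5.125]
f(4.6875) = 5.4016 > 0, so the root lies in [4.6875, 5.125]
f(4.90625) = 1.7967 > 0, so the root lies in [4.90625, 5.125]
f(5.015625) = -0.3147 < 0, so the root lies in [4.90625, 5.015625]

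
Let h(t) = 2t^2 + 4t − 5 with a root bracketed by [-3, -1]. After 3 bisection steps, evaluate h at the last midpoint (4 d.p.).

-0.8750

t = -2 gives h = -5, negative; keep [-3, -2]
t = -2.5 gives h = -2.5, negative; keep [-3, -2.5]
t = -2.75 gives h = -0.875, negative; keep [-3, -2.75]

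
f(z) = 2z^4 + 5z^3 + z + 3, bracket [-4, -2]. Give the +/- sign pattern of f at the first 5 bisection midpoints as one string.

f(-3) = 27 > 0, so the root lies in [-3, -2]
f(-2.5) = 0.5 > 0, so the root lies in [-2.5, -2]
f(-2.25) = -4.945312 < 0, so the root lies in [-2.5, -2.25]
f(-2.375) = -2.7241 < 0, so the root lies in [-2.5, -2.375]
f(-2.4375) = -1.2478 < 0, so the root lies in [-2.5, -2.4375]

++---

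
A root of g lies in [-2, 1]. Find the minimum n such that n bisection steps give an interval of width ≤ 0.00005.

Width after n steps is 3/2^n. Need 2^n ≥ 3/0.00005 = 60000.
2^15 = 32768 < 60000 ≤ 2^16 = 65536, so n = 16.

16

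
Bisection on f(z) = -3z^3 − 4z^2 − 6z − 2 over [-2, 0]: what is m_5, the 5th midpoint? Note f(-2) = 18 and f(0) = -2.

-0.4375

midpoint -1: f = 3 > 0 → [-1, 0]
midpoint -0.5: f = 0.375 > 0 → [-0.5, 0]
midpoint -0.25: f = -0.703125 < 0 → [-0.5, -0.25]
midpoint -0.375: f = -0.1543 < 0 → [-0.5, -0.375]
midpoint -0.4375: f = 0.1106 > 0 → [-0.4375, -0.375]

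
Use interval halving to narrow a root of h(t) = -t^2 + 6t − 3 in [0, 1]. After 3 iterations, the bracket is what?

t = 0.5 gives h = -0.25, negative; keep [0.5, 1]
t = 0.75 gives h = 0.9375, positive; keep [0.5, 0.75]
t = 0.625 gives h = 0.359375, positive; keep [0.5, 0.625]

[0.5, 0.625]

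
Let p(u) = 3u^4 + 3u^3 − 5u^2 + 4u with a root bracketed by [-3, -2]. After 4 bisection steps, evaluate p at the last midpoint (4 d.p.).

-1.5534

midpoint -2.5: p = 29.0625 > 0 → [-2.5, -2]
midpoint -2.25: p = 8.402344 > 0 → [-2.25, -2]
midpoint -2.125: p = 1.307373 > 0 → [-2.125, -2]
midpoint -2.0625: p = -1.5534 < 0 → [-2.125, -2.0625]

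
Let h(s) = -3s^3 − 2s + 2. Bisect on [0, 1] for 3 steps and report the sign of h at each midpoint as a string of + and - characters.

midpoint 0.5: h = 0.625 > 0 → [0.5, 1]
midpoint 0.75: h = -0.765625 < 0 → [0.5, 0.75]
midpoint 0.625: h = 0.017578 > 0 → [0.625, 0.75]

+-+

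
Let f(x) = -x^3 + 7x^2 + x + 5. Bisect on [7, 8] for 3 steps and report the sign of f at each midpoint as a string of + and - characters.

--+

m = 7.5, f(m) = -15.625 (−); new bracket [7, 7.5]
m = 7.25, f(m) = -0.890625 (−); new bracket [7, 7.25]
m = 7.125, f(m) = 5.779297 (+); new bracket [7.125, 7.25]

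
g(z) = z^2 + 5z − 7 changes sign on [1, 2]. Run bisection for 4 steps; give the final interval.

m = 1.5, g(m) = 2.75 (+); new bracket [1, 1.5]
m = 1.25, g(m) = 0.8125 (+); new bracket [1, 1.25]
m = 1.125, g(m) = -0.109375 (−); new bracket [1.125, 1.25]
m = 1.1875, g(m) = 0.3477 (+); new bracket [1.125, 1.1875]

[1.125, 1.1875]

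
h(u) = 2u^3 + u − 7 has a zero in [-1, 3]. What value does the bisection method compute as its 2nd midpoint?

midpoint 1: h = -4 < 0 → [1, 3]
midpoint 2: h = 11 > 0 → [1, 2]

2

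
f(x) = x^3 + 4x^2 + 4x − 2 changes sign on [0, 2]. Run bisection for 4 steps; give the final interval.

midpoint 1: f = 7 > 0 → [0, 1]
midpoint 0.5: f = 1.125 > 0 → [0, 0.5]
midpoint 0.25: f = -0.734375 < 0 → [0.25, 0.5]
midpoint 0.375: f = 0.1152 > 0 → [0.25, 0.375]

[0.25, 0.375]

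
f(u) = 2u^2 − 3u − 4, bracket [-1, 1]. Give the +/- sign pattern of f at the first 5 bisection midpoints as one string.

---+-

f(0) = -4 < 0, so the root lies in [-1, 0]
f(-0.5) = -2 < 0, so the root lies in [-1, -0.5]
f(-0.75) = -0.625 < 0, so the root lies in [-1, -0.75]
f(-0.875) = 0.1562 > 0, so the root lies in [-0.875, -0.75]
f(-0.8125) = -0.2422 < 0, so the root lies in [-0.875, -0.8125]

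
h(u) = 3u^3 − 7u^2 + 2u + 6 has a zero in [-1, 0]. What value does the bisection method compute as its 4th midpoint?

m = -0.5, h(m) = 2.875 (+); new bracket [-1, -0.5]
m = -0.75, h(m) = -0.703125 (−); new bracket [-0.75, -0.5]
m = -0.625, h(m) = 1.283203 (+); new bracket [-0.75, -0.625]
m = -0.6875, h(m) = 0.3416 (+); new bracket [-0.75, -0.6875]

-0.6875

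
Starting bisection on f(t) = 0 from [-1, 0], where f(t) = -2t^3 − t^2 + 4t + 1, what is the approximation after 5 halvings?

-0.21875

f(-0.5) = -1 < 0, so the root lies in [-0.5, 0]
f(-0.25) = -0.03125 < 0, so the root lies in [-0.25, 0]
f(-0.125) = 0.488281 > 0, so the root lies in [-0.25, -0.125]
f(-0.1875) = 0.228 > 0, so the root lies in [-0.25, -0.1875]
f(-0.21875) = 0.0981 > 0, so the root lies in [-0.25, -0.21875]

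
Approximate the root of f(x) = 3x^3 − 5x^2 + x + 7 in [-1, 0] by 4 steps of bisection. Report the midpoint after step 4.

-0.9375

f(-0.5) = 4.875 > 0, so the root lies in [-1, -0.5]
f(-0.75) = 2.171875 > 0, so the root lies in [-1, -0.75]
f(-0.875) = 0.287109 > 0, so the root lies in [-1, -0.875]
f(-0.9375) = -0.804 < 0, so the root lies in [-0.9375, -0.875]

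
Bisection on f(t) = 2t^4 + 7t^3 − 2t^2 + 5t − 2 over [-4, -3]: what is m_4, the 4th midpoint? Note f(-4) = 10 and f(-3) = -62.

-3.9375

m = -3.5, f(m) = -44 (−); new bracket [-4, -3.5]
m = -3.75, f(m) = -22.507812 (−); new bracket [-4, -3.75]
m = -3.875, f(m) = -7.76709 (−); new bracket [-4, -3.875]
m = -3.9375, f(m) = 0.7205 (+); new bracket [-3.9375, -3.875]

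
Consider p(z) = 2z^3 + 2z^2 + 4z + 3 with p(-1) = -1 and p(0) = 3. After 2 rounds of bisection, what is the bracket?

p(-0.5) = 1.25 > 0, so the root lies in [-1, -0.5]
p(-0.75) = 0.28125 > 0, so the root lies in [-1, -0.75]

[-1, -0.75]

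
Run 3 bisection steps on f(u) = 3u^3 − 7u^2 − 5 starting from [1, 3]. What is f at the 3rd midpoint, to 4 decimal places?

f(2) = -9 < 0, so the root lies in [2, 3]
f(2.5) = -1.875 < 0, so the root lies in [2.5, 3]
f(2.75) = 4.453125 > 0, so the root lies in [2.5, 2.75]

4.4531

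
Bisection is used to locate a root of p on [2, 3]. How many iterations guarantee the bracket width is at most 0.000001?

20

Width after n steps is 1/2^n. Need 2^n ≥ 1/0.000001 = 1000000.
2^19 = 524288 < 1000000 ≤ 2^20 = 1048576, so n = 20.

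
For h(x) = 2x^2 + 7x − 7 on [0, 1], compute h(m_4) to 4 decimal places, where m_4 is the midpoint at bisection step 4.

0.0078

midpoint 0.5: h = -3 < 0 → [0.5, 1]
midpoint 0.75: h = -0.625 < 0 → [0.75, 1]
midpoint 0.875: h = 0.65625 > 0 → [0.75, 0.875]
midpoint 0.8125: h = 0.0078 > 0 → [0.75, 0.8125]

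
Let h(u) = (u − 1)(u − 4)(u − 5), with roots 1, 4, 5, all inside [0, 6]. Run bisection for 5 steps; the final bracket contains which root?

1

u = 3 gives h = 4, positive; keep [0, 3]
u = 1.5 gives h = 4.375, positive; keep [0, 1.5]
u = 0.75 gives h = -3.453125, negative; keep [0.75, 1.5]
u = 1.125 gives h = 1.3926, positive; keep [0.75, 1.125]
u = 0.9375 gives h = -0.7776, negative; keep [0.9375, 1.125]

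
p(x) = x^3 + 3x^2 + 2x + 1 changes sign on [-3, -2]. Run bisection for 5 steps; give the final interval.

[-2.34375, -2.3125]

p(-2.5) = -0.875 < 0, so the root lies in [-2.5, -2]
p(-2.25) = 0.296875 > 0, so the root lies in [-2.5, -2.25]
p(-2.375) = -0.224609 < 0, so the root lies in [-2.375, -2.25]
p(-2.3125) = 0.0515 > 0, so the root lies in [-2.375, -2.3125]
p(-2.34375) = -0.0826 < 0, so the root lies in [-2.34375, -2.3125]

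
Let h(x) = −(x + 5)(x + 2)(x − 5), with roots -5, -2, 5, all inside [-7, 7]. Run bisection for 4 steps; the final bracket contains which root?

5

m = 0, h(m) = 50 (+); new bracket [0, 7]
m = 3.5, h(m) = 70.125 (+); new bracket [3.5, 7]
m = 5.25, h(m) = -18.578125 (−); new bracket [3.5, 5.25]
m = 4.375, h(m) = 37.3535 (+); new bracket [4.375, 5.25]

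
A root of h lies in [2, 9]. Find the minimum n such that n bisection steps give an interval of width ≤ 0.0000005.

Width after n steps is 7/2^n. Need 2^n ≥ 7/0.0000005 = 14000000.
2^23 = 8388608 < 14000000 ≤ 2^24 = 16777216, so n = 24.

24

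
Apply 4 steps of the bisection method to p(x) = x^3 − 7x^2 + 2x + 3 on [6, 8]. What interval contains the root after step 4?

[6.625, 6.75]

m = 7, p(m) = 17 (+); new bracket [6, 7]
m = 6.5, p(m) = -5.125 (−); new bracket [6.5, 7]
m = 6.75, p(m) = 5.109375 (+); new bracket [6.5, 6.75]
m = 6.625, p(m) = -0.209 (−); new bracket [6.625, 6.75]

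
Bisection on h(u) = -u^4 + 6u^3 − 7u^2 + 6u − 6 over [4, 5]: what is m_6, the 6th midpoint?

m = 4.5, h(m) = 15.9375 (+); new bracket [4.5, 5]
m = 4.75, h(m) = -1.472656 (−); new bracket [4.5, 4.75]
m = 4.625, h(m) = 8.046631 (+); new bracket [4.625, 4.75]
m = 4.6875, h(m) = 3.4997 (+); new bracket [4.6875, 4.75]
m = 4.71875, h(m) = 1.0679 (+); new bracket [4.71875, 4.75]
m = 4.734375, h(m) = -0.1886 (−); new bracket [4.71875, 4.734375]

4.734375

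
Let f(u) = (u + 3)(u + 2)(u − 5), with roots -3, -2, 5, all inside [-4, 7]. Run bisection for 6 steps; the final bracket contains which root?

u = 1.5 gives f = -55.125, negative; keep [1.5, 7]
u = 4.25 gives f = -33.984375, negative; keep [4.25, 7]
u = 5.625 gives f = 41.103516, positive; keep [4.25, 5.625]
u = 4.9375 gives f = -3.4417, negative; keep [4.9375, 5.625]
u = 5.28125 gives f = 16.9588, positive; keep [4.9375, 5.28125]
u = 5.109375 gives f = 6.3058, positive; keep [4.9375, 5.109375]

5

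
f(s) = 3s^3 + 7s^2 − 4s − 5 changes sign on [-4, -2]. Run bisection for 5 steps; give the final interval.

s = -3 gives f = -11, negative; keep [-3, -2]
s = -2.5 gives f = 1.875, positive; keep [-3, -2.5]
s = -2.75 gives f = -3.453125, negative; keep [-2.75, -2.5]
s = -2.625 gives f = -0.5293, negative; keep [-2.625, -2.5]
s = -2.5625 gives f = 0.7356, positive; keep [-2.625, -2.5625]

[-2.625, -2.5625]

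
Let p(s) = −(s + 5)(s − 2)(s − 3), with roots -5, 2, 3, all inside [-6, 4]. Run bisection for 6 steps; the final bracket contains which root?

-5

midpoint -1: p = -48 < 0 → [-6, -1]
midpoint -3.5: p = -53.625 < 0 → [-6, -3.5]
midpoint -4.75: p = -13.078125 < 0 → [-6, -4.75]
midpoint -5.375: p = 23.1621 > 0 → [-5.375, -4.75]
midpoint -5.0625: p = 3.5588 > 0 → [-5.0625, -4.75]
midpoint -4.90625: p = -5.119 < 0 → [-5.0625, -4.90625]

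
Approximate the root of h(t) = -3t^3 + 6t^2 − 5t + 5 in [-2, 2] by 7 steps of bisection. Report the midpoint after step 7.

t = 0 gives h = 5, positive; keep [0, 2]
t = 1 gives h = 3, positive; keep [1, 2]
t = 1.5 gives h = 0.875, positive; keep [1.5, 2]
t = 1.75 gives h = -1.4531, negative; keep [1.5, 1.75]
t = 1.625 gives h = -0.1543, negative; keep [1.5, 1.625]
t = 1.5625 gives h = 0.3918, positive; keep [1.5625, 1.625]
t = 1.59375 gives h = 0.1269, positive; keep [1.59375, 1.625]

1.59375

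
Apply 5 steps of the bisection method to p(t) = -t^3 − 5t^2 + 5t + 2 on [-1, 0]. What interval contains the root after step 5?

[-0.3125, -0.28125]

t = -0.5 gives p = -1.625, negative; keep [-0.5, 0]
t = -0.25 gives p = 0.453125, positive; keep [-0.5, -0.25]
t = -0.375 gives p = -0.525391, negative; keep [-0.375, -0.25]
t = -0.3125 gives p = -0.0203, negative; keep [-0.3125, -0.25]
t = -0.28125 gives p = 0.2205, positive; keep [-0.3125, -0.28125]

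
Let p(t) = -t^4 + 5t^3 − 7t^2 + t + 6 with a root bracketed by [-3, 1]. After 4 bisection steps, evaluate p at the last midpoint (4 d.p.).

m = -1, p(m) = -8 (−); new bracket [-1, 1]
m = 0, p(m) = 6 (+); new bracket [-1, 0]
m = -0.5, p(m) = 3.0625 (+); new bracket [-1, -0.5]
m = -0.75, p(m) = -1.1133 (−); new bracket [-0.75, -0.5]

-1.1133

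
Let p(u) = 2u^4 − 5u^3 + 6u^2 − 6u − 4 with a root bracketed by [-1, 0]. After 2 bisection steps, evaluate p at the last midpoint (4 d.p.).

p(-0.5) = 1.25 > 0, so the root lies in [-0.5, 0]
p(-0.25) = -2.039062 < 0, so the root lies in [-0.5, -0.25]

-2.0391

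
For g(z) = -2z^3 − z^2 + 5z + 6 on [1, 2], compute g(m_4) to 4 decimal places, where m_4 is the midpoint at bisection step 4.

midpoint 1.5: g = 4.5 > 0 → [1.5, 2]
midpoint 1.75: g = 0.96875 > 0 → [1.75, 2]
midpoint 1.875: g = -1.324219 < 0 → [1.75, 1.875]
midpoint 1.8125: g = -0.1313 < 0 → [1.75, 1.8125]

-0.1313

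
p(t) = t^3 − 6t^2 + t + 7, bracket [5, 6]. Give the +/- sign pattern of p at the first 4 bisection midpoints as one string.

m = 5.5, p(m) = -2.625 (−); new bracket [5.5, 6]
m = 5.75, p(m) = 4.484375 (+); new bracket [5.5, 5.75]
m = 5.625, p(m) = 0.759766 (+); new bracket [5.5, 5.625]
m = 5.5625, p(m) = -0.9744 (−); new bracket [5.5625, 5.625]

-++-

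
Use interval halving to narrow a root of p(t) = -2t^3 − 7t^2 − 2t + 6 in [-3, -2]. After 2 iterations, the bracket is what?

m = -2.5, p(m) = -1.5 (−); new bracket [-3, -2.5]
m = -2.75, p(m) = 0.15625 (+); new bracket [-2.75, -2.5]

[-2.75, -2.5]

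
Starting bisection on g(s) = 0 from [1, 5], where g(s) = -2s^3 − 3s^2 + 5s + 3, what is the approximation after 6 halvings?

midpoint 3: g = -63 < 0 → [1, 3]
midpoint 2: g = -15 < 0 → [1, 2]
midpoint 1.5: g = -3 < 0 → [1, 1.5]
midpoint 1.25: g = 0.6562 > 0 → [1.25, 1.5]
midpoint 1.375: g = -0.9961 < 0 → [1.25, 1.375]
midpoint 1.3125: g = -0.1274 < 0 → [1.25, 1.3125]

1.3125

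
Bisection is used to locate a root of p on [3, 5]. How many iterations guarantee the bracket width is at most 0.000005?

19

Width after n steps is 2/2^n. Need 2^n ≥ 2/0.000005 = 400000.
2^18 = 262144 < 400000 ≤ 2^19 = 524288, so n = 19.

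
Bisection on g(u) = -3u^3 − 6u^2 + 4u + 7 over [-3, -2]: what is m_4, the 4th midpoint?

u = -2.5 gives g = 6.375, positive; keep [-2.5, -2]
u = -2.25 gives g = 1.796875, positive; keep [-2.25, -2]
u = -2.125 gives g = 0.193359, positive; keep [-2.125, -2]
u = -2.0625 gives g = -0.4524, negative; keep [-2.125, -2.0625]

-2.0625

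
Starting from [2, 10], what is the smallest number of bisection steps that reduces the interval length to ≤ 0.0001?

17

Width after n steps is 8/2^n. Need 2^n ≥ 8/0.0001 = 80000.
2^16 = 65536 < 80000 ≤ 2^17 = 131072, so n = 17.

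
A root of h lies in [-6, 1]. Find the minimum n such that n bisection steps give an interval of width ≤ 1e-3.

Width after n steps is 7/2^n. Need 2^n ≥ 7/1e-3 = 7000.
2^12 = 4096 < 7000 ≤ 2^13 = 8192, so n = 13.

13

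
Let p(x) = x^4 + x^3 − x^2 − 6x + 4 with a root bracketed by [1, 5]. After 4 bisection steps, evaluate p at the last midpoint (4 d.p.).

p(3) = 85 > 0, so the root lies in [1, 3]
p(2) = 12 > 0, so the root lies in [1, 2]
p(1.5) = 1.1875 > 0, so the root lies in [1, 1.5]
p(1.25) = -0.668 < 0, so the root lies in [1.25, 1.5]

-0.6680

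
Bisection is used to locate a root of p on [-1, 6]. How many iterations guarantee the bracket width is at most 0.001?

Width after n steps is 7/2^n. Need 2^n ≥ 7/0.001 = 7000.
2^12 = 4096 < 7000 ≤ 2^13 = 8192, so n = 13.

13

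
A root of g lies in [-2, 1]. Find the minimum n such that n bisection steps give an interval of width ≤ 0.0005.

13

Width after n steps is 3/2^n. Need 2^n ≥ 3/0.0005 = 6000.
2^12 = 4096 < 6000 ≤ 2^13 = 8192, so n = 13.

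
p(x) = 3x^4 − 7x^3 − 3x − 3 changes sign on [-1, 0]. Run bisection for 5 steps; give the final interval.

[-0.5625, -0.53125]

m = -0.5, p(m) = -0.4375 (−); new bracket [-1, -0.5]
m = -0.75, p(m) = 3.152344 (+); new bracket [-0.75, -0.5]
m = -0.625, p(m) = 1.041748 (+); new bracket [-0.625, -0.5]
m = -0.5625, p(m) = 0.2337 (+); new bracket [-0.5625, -0.5]
m = -0.53125, p(m) = -0.1178 (−); new bracket [-0.5625, -0.53125]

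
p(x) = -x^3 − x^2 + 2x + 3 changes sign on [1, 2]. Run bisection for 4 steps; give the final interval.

[1.5, 1.5625]

m = 1.5, p(m) = 0.375 (+); new bracket [1.5, 2]
m = 1.75, p(m) = -1.921875 (−); new bracket [1.5, 1.75]
m = 1.625, p(m) = -0.681641 (−); new bracket [1.5, 1.625]
m = 1.5625, p(m) = -0.1311 (−); new bracket [1.5, 1.5625]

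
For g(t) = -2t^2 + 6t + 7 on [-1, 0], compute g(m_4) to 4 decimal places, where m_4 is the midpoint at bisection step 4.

t = -0.5 gives g = 3.5, positive; keep [-1, -0.5]
t = -0.75 gives g = 1.375, positive; keep [-1, -0.75]
t = -0.875 gives g = 0.21875, positive; keep [-1, -0.875]
t = -0.9375 gives g = -0.3828, negative; keep [-0.9375, -0.875]

-0.3828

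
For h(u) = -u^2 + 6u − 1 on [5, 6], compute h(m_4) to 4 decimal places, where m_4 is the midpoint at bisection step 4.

0.0898

m = 5.5, h(m) = 1.75 (+); new bracket [5.5, 6]
m = 5.75, h(m) = 0.4375 (+); new bracket [5.75, 6]
m = 5.875, h(m) = -0.265625 (−); new bracket [5.75, 5.875]
m = 5.8125, h(m) = 0.0898 (+); new bracket [5.8125, 5.875]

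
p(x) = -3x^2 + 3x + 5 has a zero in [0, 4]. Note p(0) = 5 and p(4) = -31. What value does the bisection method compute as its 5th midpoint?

midpoint 2: p = -1 < 0 → [0, 2]
midpoint 1: p = 5 > 0 → [1, 2]
midpoint 1.5: p = 2.75 > 0 → [1.5, 2]
midpoint 1.75: p = 1.0625 > 0 → [1.75, 2]
midpoint 1.875: p = 0.0781 > 0 → [1.875, 2]

1.875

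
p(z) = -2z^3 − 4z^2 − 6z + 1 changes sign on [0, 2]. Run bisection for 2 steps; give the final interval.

[0, 0.5]

p(1) = -11 < 0, so the root lies in [0, 1]
p(0.5) = -3.25 < 0, so the root lies in [0, 0.5]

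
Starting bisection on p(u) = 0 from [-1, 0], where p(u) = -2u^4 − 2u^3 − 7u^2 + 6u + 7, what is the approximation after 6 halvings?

u = -0.5 gives p = 2.375, positive; keep [-1, -0.5]
u = -0.75 gives p = -1.226562, negative; keep [-0.75, -0.5]
u = -0.625 gives p = 0.69873, positive; keep [-0.75, -0.625]
u = -0.6875 gives p = -0.2305, negative; keep [-0.6875, -0.625]
u = -0.65625 gives p = 0.2422, positive; keep [-0.6875, -0.65625]
u = -0.671875 gives p = 0.0079, positive; keep [-0.6875, -0.671875]

-0.671875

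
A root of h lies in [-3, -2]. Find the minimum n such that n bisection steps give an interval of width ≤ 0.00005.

Width after n steps is 1/2^n. Need 2^n ≥ 1/0.00005 = 20000.
2^14 = 16384 < 20000 ≤ 2^15 = 32768, so n = 15.

15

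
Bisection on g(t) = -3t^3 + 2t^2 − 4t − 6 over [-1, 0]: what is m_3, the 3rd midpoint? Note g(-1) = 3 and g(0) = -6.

-0.875

t = -0.5 gives g = -3.125, negative; keep [-1, -0.5]
t = -0.75 gives g = -0.609375, negative; keep [-1, -0.75]
t = -0.875 gives g = 1.041016, positive; keep [-0.875, -0.75]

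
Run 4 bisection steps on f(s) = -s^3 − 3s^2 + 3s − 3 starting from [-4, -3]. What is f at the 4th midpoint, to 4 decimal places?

s = -3.5 gives f = -7.375, negative; keep [-4, -3.5]
s = -3.75 gives f = -3.703125, negative; keep [-4, -3.75]
s = -3.875 gives f = -1.486328, negative; keep [-4, -3.875]
s = -3.9375 gives f = -0.2776, negative; keep [-4, -3.9375]

-0.2776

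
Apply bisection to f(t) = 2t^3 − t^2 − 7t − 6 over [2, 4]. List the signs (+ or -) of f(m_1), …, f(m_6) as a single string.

++---+

m = 3, f(m) = 18 (+); new bracket [2, 3]
m = 2.5, f(m) = 1.5 (+); new bracket [2, 2.5]
m = 2.25, f(m) = -4.03125 (−); new bracket [2.25, 2.5]
m = 2.375, f(m) = -1.4727 (−); new bracket [2.375, 2.5]
m = 2.4375, f(m) = -0.0396 (−); new bracket [2.4375, 2.5]
m = 2.46875, f(m) = 0.7167 (+); new bracket [2.4375, 2.46875]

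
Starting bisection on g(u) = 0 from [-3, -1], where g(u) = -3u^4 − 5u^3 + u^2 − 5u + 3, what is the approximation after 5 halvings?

u = -2 gives g = 9, positive; keep [-3, -2]
u = -2.5 gives g = -17.3125, negative; keep [-2.5, -2]
u = -2.25 gives g = -0.621094, negative; keep [-2.25, -2]
u = -2.125 gives g = 4.9465, positive; keep [-2.25, -2.125]
u = -2.1875 gives g = 2.3671, positive; keep [-2.25, -2.1875]

-2.1875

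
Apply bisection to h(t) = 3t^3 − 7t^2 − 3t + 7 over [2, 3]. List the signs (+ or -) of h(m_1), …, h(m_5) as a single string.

+-+-+

m = 2.5, h(m) = 2.625 (+); new bracket [2, 2.5]
m = 2.25, h(m) = -1.015625 (−); new bracket [2.25, 2.5]
m = 2.375, h(m) = 0.580078 (+); new bracket [2.25, 2.375]
m = 2.3125, h(m) = -0.2717 (−); new bracket [2.3125, 2.375]
m = 2.34375, h(m) = 0.1404 (+); new bracket [2.3125, 2.34375]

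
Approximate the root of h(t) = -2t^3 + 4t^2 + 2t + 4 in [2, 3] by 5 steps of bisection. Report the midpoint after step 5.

m = 2.5, h(m) = 2.75 (+); new bracket [2.5, 3]
m = 2.75, h(m) = -1.84375 (−); new bracket [2.5, 2.75]
m = 2.625, h(m) = 0.636719 (+); new bracket [2.625, 2.75]
m = 2.6875, h(m) = -0.5562 (−); new bracket [2.625, 2.6875]
m = 2.65625, h(m) = 0.0519 (+); new bracket [2.65625, 2.6875]

2.65625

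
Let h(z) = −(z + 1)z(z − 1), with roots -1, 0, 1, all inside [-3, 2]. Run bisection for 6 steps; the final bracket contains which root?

m = -0.5, h(m) = -0.375 (−); new bracket [-3, -0.5]
m = -1.75, h(m) = 3.609375 (+); new bracket [-1.75, -0.5]
m = -1.125, h(m) = 0.298828 (+); new bracket [-1.125, -0.5]
m = -0.8125, h(m) = -0.2761 (−); new bracket [-1.125, -0.8125]
m = -0.96875, h(m) = -0.0596 (−); new bracket [-1.125, -0.96875]
m = -1.046875, h(m) = 0.1004 (+); new bracket [-1.046875, -0.96875]

-1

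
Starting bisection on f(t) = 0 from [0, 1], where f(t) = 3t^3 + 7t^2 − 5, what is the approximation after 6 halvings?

midpoint 0.5: f = -2.875 < 0 → [0.5, 1]
midpoint 0.75: f = 0.203125 > 0 → [0.5, 0.75]
midpoint 0.625: f = -1.533203 < 0 → [0.625, 0.75]
midpoint 0.6875: f = -0.7166 < 0 → [0.6875, 0.75]
midpoint 0.71875: f = -0.2699 < 0 → [0.71875, 0.75]
midpoint 0.734375: f = -0.0367 < 0 → [0.734375, 0.75]

0.734375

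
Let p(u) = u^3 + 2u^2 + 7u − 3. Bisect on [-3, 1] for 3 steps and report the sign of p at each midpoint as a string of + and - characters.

midpoint -1: p = -9 < 0 → [-1, 1]
midpoint 0: p = -3 < 0 → [0, 1]
midpoint 0.5: p = 1.125 > 0 → [0, 0.5]

--+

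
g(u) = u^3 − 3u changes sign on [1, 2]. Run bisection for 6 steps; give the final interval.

[1.71875, 1.734375]

midpoint 1.5: g = -1.125 < 0 → [1.5, 2]
midpoint 1.75: g = 0.109375 > 0 → [1.5, 1.75]
midpoint 1.625: g = -0.583984 < 0 → [1.625, 1.75]
midpoint 1.6875: g = -0.2571 < 0 → [1.6875, 1.75]
midpoint 1.71875: g = -0.0789 < 0 → [1.71875, 1.75]
midpoint 1.734375: g = 0.014 > 0 → [1.71875, 1.734375]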